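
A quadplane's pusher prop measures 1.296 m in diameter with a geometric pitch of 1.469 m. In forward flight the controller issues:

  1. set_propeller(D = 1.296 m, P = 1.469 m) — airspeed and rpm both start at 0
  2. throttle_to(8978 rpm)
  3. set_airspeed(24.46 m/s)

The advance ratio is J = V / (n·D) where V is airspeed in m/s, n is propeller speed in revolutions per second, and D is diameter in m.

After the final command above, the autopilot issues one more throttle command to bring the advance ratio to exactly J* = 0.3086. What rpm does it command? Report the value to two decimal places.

set_propeller: D = 1.296 m, P = 1.469 m (p = P/D = 1.133488); state ← (V=0, rpm=0)
throttle_to(8978): rpm ← 8978
set_airspeed(24.46): V ← 24.46 m/s
final state: V = 24.46 m/s, rpm = 8978 → n = rpm/60 = 149.633333 rev/s
target J* = 0.3086; solve J* = V/(n·D) for n: n = V/(J*·D) = 24.46/(0.3086 × 1.296) = 61.158318 rev/s
rpm = 60·n = 3669.499052

rpm = 3669.50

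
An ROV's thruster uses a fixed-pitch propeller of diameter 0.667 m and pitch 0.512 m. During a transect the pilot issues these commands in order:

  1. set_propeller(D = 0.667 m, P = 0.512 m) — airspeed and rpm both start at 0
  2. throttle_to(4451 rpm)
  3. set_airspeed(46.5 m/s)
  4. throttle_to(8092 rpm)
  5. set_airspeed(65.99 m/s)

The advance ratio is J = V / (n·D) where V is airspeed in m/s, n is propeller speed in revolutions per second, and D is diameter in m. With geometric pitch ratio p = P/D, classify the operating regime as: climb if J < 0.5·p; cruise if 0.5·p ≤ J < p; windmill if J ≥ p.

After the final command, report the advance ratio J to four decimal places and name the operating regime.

set_propeller: D = 0.667 m, P = 0.512 m (p = P/D = 0.767616); state ← (V=0, rpm=0)
throttle_to(4451): rpm ← 4451
set_airspeed(46.5): V ← 46.5 m/s
throttle_to(8092): rpm ← 8092
set_airspeed(65.99): V ← 65.99 m/s
final state: V = 65.99 m/s, rpm = 8092 → n = rpm/60 = 134.866667 rev/s
J = V / (n·D) = 65.99 / (134.866667 × 0.667) = 0.733580
regime bands: climb J<0.3838 | cruise [0.3838, 0.7676) | windmill J≥0.7676
J = 0.7336 → cruise

J = 0.7336, regime = cruise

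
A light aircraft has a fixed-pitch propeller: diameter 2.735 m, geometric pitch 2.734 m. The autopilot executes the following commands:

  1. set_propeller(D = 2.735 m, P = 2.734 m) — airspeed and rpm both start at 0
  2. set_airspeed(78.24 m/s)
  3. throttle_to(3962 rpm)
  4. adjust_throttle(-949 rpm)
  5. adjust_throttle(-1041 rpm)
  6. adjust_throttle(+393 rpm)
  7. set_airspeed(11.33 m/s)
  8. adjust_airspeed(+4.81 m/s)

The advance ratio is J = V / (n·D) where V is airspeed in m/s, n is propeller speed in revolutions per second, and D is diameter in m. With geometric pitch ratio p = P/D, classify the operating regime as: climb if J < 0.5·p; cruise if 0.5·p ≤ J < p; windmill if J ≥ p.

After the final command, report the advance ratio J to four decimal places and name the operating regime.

J = 0.1497, regime = climb

set_propeller: D = 2.735 m, P = 2.734 m (p = P/D = 0.999634); state ← (V=0, rpm=0)
set_airspeed(78.24): V ← 78.24 m/s
throttle_to(3962): rpm ← 3962
adjust_throttle(-949): rpm ← 3962 -949 = 3013
adjust_throttle(-1041): rpm ← 3013 -1041 = 1972
adjust_throttle(+393): rpm ← 1972 +393 = 2365
set_airspeed(11.33): V ← 11.33 m/s
adjust_airspeed(+4.81): V ← 11.33 +4.81 = 16.14 m/s
final state: V = 16.14 m/s, rpm = 2365 → n = rpm/60 = 39.416667 rev/s
J = V / (n·D) = 16.14 / (39.416667 × 2.735) = 0.149715
regime bands: climb J<0.4998 | cruise [0.4998, 0.9996) | windmill J≥0.9996
J = 0.1497 → climb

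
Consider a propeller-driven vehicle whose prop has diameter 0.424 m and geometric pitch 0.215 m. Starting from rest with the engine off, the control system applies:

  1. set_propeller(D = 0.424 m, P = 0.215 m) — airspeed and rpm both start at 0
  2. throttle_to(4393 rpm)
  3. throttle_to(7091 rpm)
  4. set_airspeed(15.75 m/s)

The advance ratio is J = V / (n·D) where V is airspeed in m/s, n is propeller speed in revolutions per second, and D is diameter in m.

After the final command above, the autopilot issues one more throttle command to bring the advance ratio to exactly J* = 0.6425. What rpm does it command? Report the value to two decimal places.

rpm = 3468.91

set_propeller: D = 0.424 m, P = 0.215 m (p = P/D = 0.507075); state ← (V=0, rpm=0)
throttle_to(4393): rpm ← 4393
throttle_to(7091): rpm ← 7091
set_airspeed(15.75): V ← 15.75 m/s
final state: V = 15.75 m/s, rpm = 7091 → n = rpm/60 = 118.183333 rev/s
target J* = 0.6425; solve J* = V/(n·D) for n: n = V/(J*·D) = 15.75/(0.6425 × 0.424) = 57.815138 rev/s
rpm = 60·n = 3468.908303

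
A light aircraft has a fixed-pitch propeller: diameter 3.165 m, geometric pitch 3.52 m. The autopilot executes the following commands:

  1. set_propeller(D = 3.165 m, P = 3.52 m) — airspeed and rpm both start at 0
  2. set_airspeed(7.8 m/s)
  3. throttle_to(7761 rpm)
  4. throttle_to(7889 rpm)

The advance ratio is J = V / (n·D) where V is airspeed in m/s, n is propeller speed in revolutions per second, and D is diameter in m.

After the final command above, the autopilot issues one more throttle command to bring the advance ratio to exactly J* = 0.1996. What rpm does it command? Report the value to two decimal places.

rpm = 740.82

set_propeller: D = 3.165 m, P = 3.52 m (p = P/D = 1.112164); state ← (V=0, rpm=0)
set_airspeed(7.8): V ← 7.8 m/s
throttle_to(7761): rpm ← 7761
throttle_to(7889): rpm ← 7889
final state: V = 7.8 m/s, rpm = 7889 → n = rpm/60 = 131.483333 rev/s
target J* = 0.1996; solve J* = V/(n·D) for n: n = V/(J*·D) = 7.8/(0.1996 × 3.165) = 12.346969 rev/s
rpm = 60·n = 740.818129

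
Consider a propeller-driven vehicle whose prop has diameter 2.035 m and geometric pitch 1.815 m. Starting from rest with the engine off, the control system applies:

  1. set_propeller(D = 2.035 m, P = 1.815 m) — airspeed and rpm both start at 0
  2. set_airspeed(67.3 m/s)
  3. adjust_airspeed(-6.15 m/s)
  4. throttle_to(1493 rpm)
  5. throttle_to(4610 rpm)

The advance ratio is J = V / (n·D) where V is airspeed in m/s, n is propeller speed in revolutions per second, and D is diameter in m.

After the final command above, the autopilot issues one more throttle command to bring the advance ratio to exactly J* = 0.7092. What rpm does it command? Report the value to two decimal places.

set_propeller: D = 2.035 m, P = 1.815 m (p = P/D = 0.891892); state ← (V=0, rpm=0)
set_airspeed(67.3): V ← 67.3 m/s
adjust_airspeed(-6.15): V ← 67.3 -6.15 = 61.15 m/s
throttle_to(1493): rpm ← 1493
throttle_to(4610): rpm ← 4610
final state: V = 61.15 m/s, rpm = 4610 → n = rpm/60 = 76.833333 rev/s
target J* = 0.7092; solve J* = V/(n·D) for n: n = V/(J*·D) = 61.15/(0.7092 × 2.035) = 42.370474 rev/s
rpm = 60·n = 2542.228431

rpm = 2542.23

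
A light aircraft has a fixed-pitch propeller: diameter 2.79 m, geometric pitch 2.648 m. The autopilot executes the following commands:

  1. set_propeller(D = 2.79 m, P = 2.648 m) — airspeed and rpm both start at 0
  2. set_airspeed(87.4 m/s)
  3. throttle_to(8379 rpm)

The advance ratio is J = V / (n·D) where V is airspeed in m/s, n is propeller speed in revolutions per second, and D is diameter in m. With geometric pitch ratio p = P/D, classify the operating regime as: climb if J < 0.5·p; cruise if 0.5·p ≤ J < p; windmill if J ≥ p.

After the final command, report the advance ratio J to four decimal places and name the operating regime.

J = 0.2243, regime = climb

set_propeller: D = 2.79 m, P = 2.648 m (p = P/D = 0.949104); state ← (V=0, rpm=0)
set_airspeed(87.4): V ← 87.4 m/s
throttle_to(8379): rpm ← 8379
final state: V = 87.4 m/s, rpm = 8379 → n = rpm/60 = 139.650000 rev/s
J = V / (n·D) = 87.4 / (139.650000 × 2.79) = 0.224319
regime bands: climb J<0.4746 | cruise [0.4746, 0.9491) | windmill J≥0.9491
J = 0.2243 → climb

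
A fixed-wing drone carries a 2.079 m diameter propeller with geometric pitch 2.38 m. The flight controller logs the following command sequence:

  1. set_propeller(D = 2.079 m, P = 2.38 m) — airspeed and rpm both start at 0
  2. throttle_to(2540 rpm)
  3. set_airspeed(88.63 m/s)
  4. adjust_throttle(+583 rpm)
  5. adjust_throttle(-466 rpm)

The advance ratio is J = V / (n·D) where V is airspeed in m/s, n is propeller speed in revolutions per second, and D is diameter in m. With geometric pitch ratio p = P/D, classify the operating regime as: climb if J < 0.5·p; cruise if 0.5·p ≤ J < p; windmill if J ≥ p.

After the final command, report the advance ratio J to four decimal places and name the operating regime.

J = 0.9627, regime = cruise

set_propeller: D = 2.079 m, P = 2.38 m (p = P/D = 1.144781); state ← (V=0, rpm=0)
throttle_to(2540): rpm ← 2540
set_airspeed(88.63): V ← 88.63 m/s
adjust_throttle(+583): rpm ← 2540 +583 = 3123
adjust_throttle(-466): rpm ← 3123 -466 = 2657
final state: V = 88.63 m/s, rpm = 2657 → n = rpm/60 = 44.283333 rev/s
J = V / (n·D) = 88.63 / (44.283333 × 2.079) = 0.962689
regime bands: climb J<0.5724 | cruise [0.5724, 1.1448) | windmill J≥1.1448
J = 0.9627 → cruise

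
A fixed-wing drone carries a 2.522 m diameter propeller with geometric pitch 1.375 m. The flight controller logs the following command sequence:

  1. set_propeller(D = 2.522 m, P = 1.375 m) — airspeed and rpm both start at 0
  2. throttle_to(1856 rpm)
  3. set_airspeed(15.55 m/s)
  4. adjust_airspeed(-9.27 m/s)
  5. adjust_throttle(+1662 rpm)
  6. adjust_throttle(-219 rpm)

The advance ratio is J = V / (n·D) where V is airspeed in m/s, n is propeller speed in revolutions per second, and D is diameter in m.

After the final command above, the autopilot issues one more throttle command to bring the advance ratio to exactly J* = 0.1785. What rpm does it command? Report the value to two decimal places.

rpm = 837.00

set_propeller: D = 2.522 m, P = 1.375 m (p = P/D = 0.545202); state ← (V=0, rpm=0)
throttle_to(1856): rpm ← 1856
set_airspeed(15.55): V ← 15.55 m/s
adjust_airspeed(-9.27): V ← 15.55 -9.27 = 6.28 m/s
adjust_throttle(+1662): rpm ← 1856 +1662 = 3518
adjust_throttle(-219): rpm ← 3518 -219 = 3299
final state: V = 6.28 m/s, rpm = 3299 → n = rpm/60 = 54.983333 rev/s
target J* = 0.1785; solve J* = V/(n·D) for n: n = V/(J*·D) = 6.28/(0.1785 × 2.522) = 13.950069 rev/s
rpm = 60·n = 837.004112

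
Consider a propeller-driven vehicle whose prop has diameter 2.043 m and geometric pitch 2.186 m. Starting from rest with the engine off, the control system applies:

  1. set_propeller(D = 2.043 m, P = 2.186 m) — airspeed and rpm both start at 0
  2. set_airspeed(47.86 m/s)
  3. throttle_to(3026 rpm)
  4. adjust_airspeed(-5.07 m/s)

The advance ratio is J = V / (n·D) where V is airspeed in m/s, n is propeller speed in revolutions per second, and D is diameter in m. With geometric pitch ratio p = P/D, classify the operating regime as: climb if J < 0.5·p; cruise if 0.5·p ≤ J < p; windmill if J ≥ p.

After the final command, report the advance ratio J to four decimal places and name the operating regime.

J = 0.4153, regime = climb

set_propeller: D = 2.043 m, P = 2.186 m (p = P/D = 1.069995); state ← (V=0, rpm=0)
set_airspeed(47.86): V ← 47.86 m/s
throttle_to(3026): rpm ← 3026
adjust_airspeed(-5.07): V ← 47.86 -5.07 = 42.79 m/s
final state: V = 42.79 m/s, rpm = 3026 → n = rpm/60 = 50.433333 rev/s
J = V / (n·D) = 42.79 / (50.433333 × 2.043) = 0.415295
regime bands: climb J<0.5350 | cruise [0.5350, 1.0700) | windmill J≥1.0700
J = 0.4153 → climb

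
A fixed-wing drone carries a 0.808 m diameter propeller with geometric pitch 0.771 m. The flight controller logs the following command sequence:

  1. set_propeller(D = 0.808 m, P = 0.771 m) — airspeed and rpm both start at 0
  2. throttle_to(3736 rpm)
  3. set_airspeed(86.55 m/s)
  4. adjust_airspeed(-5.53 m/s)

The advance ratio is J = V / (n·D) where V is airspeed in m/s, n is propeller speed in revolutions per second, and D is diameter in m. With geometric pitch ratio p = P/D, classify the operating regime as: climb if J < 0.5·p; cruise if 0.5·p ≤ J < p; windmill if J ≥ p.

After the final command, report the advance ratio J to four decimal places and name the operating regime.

J = 1.6104, regime = windmill

set_propeller: D = 0.808 m, P = 0.771 m (p = P/D = 0.954208); state ← (V=0, rpm=0)
throttle_to(3736): rpm ← 3736
set_airspeed(86.55): V ← 86.55 m/s
adjust_airspeed(-5.53): V ← 86.55 -5.53 = 81.02 m/s
final state: V = 81.02 m/s, rpm = 3736 → n = rpm/60 = 62.266667 rev/s
J = V / (n·D) = 81.02 / (62.266667 × 0.808) = 1.610368
regime bands: climb J<0.4771 | cruise [0.4771, 0.9542) | windmill J≥0.9542
J = 1.6104 → windmill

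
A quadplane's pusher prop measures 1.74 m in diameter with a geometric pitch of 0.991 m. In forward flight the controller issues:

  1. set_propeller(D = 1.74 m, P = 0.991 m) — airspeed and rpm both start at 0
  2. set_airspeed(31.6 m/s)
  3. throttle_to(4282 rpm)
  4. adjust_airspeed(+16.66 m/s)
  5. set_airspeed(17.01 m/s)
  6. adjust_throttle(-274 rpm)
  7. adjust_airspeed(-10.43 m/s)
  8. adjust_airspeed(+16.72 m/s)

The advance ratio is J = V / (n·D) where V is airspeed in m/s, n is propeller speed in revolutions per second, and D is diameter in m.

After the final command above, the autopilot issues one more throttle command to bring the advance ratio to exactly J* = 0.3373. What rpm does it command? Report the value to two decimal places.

rpm = 2382.00

set_propeller: D = 1.74 m, P = 0.991 m (p = P/D = 0.569540); state ← (V=0, rpm=0)
set_airspeed(31.6): V ← 31.6 m/s
throttle_to(4282): rpm ← 4282
adjust_airspeed(+16.66): V ← 31.6 +16.66 = 48.26 m/s
set_airspeed(17.01): V ← 17.01 m/s
adjust_throttle(-274): rpm ← 4282 -274 = 4008
adjust_airspeed(-10.43): V ← 17.01 -10.43 = 6.58 m/s
adjust_airspeed(+16.72): V ← 6.58 +16.72 = 23.3 m/s
final state: V = 23.3 m/s, rpm = 4008 → n = rpm/60 = 66.800000 rev/s
target J* = 0.3373; solve J* = V/(n·D) for n: n = V/(J*·D) = 23.3/(0.3373 × 1.74) = 39.699984 rev/s
rpm = 60·n = 2381.999039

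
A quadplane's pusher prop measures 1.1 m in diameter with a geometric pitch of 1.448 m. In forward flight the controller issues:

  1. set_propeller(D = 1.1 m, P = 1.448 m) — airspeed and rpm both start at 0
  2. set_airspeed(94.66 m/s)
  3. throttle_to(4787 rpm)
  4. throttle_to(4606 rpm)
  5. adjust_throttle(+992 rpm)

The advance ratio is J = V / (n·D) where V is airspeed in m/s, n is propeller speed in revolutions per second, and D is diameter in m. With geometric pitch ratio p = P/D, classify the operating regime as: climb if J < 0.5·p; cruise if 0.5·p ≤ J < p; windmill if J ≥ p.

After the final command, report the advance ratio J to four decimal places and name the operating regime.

J = 0.9223, regime = cruise

set_propeller: D = 1.1 m, P = 1.448 m (p = P/D = 1.316364); state ← (V=0, rpm=0)
set_airspeed(94.66): V ← 94.66 m/s
throttle_to(4787): rpm ← 4787
throttle_to(4606): rpm ← 4606
adjust_throttle(+992): rpm ← 4606 +992 = 5598
final state: V = 94.66 m/s, rpm = 5598 → n = rpm/60 = 93.300000 rev/s
J = V / (n·D) = 94.66 / (93.300000 × 1.1) = 0.922342
regime bands: climb J<0.6582 | cruise [0.6582, 1.3164) | windmill J≥1.3164
J = 0.9223 → cruise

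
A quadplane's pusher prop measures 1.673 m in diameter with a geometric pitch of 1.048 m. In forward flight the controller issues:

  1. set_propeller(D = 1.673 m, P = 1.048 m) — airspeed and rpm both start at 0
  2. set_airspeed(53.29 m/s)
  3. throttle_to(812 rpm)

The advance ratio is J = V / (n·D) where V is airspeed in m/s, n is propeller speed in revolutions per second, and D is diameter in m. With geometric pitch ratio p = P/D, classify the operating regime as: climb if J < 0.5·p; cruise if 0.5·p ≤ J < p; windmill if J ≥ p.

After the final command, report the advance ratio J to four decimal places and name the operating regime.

J = 2.3537, regime = windmill

set_propeller: D = 1.673 m, P = 1.048 m (p = P/D = 0.626420); state ← (V=0, rpm=0)
set_airspeed(53.29): V ← 53.29 m/s
throttle_to(812): rpm ← 812
final state: V = 53.29 m/s, rpm = 812 → n = rpm/60 = 13.533333 rev/s
J = V / (n·D) = 53.29 / (13.533333 × 1.673) = 2.353667
regime bands: climb J<0.3132 | cruise [0.3132, 0.6264) | windmill J≥0.6264
J = 2.3537 → windmill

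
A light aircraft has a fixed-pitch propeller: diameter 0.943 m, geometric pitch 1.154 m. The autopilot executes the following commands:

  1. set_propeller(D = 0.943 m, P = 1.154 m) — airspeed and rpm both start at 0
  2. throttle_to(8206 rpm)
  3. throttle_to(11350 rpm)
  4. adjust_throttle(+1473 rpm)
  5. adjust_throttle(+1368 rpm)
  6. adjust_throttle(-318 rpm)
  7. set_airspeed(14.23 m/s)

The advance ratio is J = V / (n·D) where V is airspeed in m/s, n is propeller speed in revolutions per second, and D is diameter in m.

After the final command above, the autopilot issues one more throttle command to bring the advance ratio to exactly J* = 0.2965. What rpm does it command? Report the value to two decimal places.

rpm = 3053.65

set_propeller: D = 0.943 m, P = 1.154 m (p = P/D = 1.223754); state ← (V=0, rpm=0)
throttle_to(8206): rpm ← 8206
throttle_to(11350): rpm ← 11350
adjust_throttle(+1473): rpm ← 11350 +1473 = 12823
adjust_throttle(+1368): rpm ← 12823 +1368 = 14191
adjust_throttle(-318): rpm ← 14191 -318 = 13873
set_airspeed(14.23): V ← 14.23 m/s
final state: V = 14.23 m/s, rpm = 13873 → n = rpm/60 = 231.216667 rev/s
target J* = 0.2965; solve J* = V/(n·D) for n: n = V/(J*·D) = 14.23/(0.2965 × 0.943) = 50.894225 rev/s
rpm = 60·n = 3053.653529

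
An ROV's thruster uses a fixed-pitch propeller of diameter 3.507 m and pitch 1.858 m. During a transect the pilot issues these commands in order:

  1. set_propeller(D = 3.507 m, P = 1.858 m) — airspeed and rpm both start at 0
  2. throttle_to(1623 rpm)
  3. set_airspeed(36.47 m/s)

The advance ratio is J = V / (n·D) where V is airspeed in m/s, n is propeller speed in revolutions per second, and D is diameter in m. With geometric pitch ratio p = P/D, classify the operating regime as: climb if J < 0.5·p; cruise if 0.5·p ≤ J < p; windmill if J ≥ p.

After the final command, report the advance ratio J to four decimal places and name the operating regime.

set_propeller: D = 3.507 m, P = 1.858 m (p = P/D = 0.529798); state ← (V=0, rpm=0)
throttle_to(1623): rpm ← 1623
set_airspeed(36.47): V ← 36.47 m/s
final state: V = 36.47 m/s, rpm = 1623 → n = rpm/60 = 27.050000 rev/s
J = V / (n·D) = 36.47 / (27.050000 × 3.507) = 0.384444
regime bands: climb J<0.2649 | cruise [0.2649, 0.5298) | windmill J≥0.5298
J = 0.3844 → cruise

J = 0.3844, regime = cruise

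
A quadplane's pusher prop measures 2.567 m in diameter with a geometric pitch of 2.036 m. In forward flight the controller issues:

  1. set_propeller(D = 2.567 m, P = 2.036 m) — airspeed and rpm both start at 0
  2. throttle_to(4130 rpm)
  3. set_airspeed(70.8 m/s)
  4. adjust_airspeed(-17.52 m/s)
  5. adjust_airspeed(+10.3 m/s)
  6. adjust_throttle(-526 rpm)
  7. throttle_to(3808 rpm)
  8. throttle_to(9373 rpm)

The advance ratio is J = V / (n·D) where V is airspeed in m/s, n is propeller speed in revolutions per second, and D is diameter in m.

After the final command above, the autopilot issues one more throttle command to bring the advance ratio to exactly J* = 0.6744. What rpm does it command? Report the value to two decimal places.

set_propeller: D = 2.567 m, P = 2.036 m (p = P/D = 0.793144); state ← (V=0, rpm=0)
throttle_to(4130): rpm ← 4130
set_airspeed(70.8): V ← 70.8 m/s
adjust_airspeed(-17.52): V ← 70.8 -17.52 = 53.28 m/s
adjust_airspeed(+10.3): V ← 53.28 +10.3 = 63.58 m/s
adjust_throttle(-526): rpm ← 4130 -526 = 3604
throttle_to(3808): rpm ← 3808
throttle_to(9373): rpm ← 9373
final state: V = 63.58 m/s, rpm = 9373 → n = rpm/60 = 156.216667 rev/s
target J* = 0.6744; solve J* = V/(n·D) for n: n = V/(J*·D) = 63.58/(0.6744 × 2.567) = 36.726293 rev/s
rpm = 60·n = 2203.577573

rpm = 2203.58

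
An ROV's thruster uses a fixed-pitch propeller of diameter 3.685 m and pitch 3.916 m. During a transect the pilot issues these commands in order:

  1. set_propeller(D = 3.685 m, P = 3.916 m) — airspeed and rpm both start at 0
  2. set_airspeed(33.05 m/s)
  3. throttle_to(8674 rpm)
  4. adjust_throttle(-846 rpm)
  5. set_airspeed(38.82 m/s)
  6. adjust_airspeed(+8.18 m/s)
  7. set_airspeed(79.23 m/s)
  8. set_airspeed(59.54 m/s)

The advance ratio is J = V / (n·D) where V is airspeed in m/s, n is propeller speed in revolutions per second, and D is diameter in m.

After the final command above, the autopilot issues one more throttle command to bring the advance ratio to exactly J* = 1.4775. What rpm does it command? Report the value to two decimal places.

rpm = 656.14

set_propeller: D = 3.685 m, P = 3.916 m (p = P/D = 1.062687); state ← (V=0, rpm=0)
set_airspeed(33.05): V ← 33.05 m/s
throttle_to(8674): rpm ← 8674
adjust_throttle(-846): rpm ← 8674 -846 = 7828
set_airspeed(38.82): V ← 38.82 m/s
adjust_airspeed(+8.18): V ← 38.82 +8.18 = 47 m/s
set_airspeed(79.23): V ← 79.23 m/s
set_airspeed(59.54): V ← 59.54 m/s
final state: V = 59.54 m/s, rpm = 7828 → n = rpm/60 = 130.466667 rev/s
target J* = 1.4775; solve J* = V/(n·D) for n: n = V/(J*·D) = 59.54/(1.4775 × 3.685) = 10.935631 rev/s
rpm = 60·n = 656.137862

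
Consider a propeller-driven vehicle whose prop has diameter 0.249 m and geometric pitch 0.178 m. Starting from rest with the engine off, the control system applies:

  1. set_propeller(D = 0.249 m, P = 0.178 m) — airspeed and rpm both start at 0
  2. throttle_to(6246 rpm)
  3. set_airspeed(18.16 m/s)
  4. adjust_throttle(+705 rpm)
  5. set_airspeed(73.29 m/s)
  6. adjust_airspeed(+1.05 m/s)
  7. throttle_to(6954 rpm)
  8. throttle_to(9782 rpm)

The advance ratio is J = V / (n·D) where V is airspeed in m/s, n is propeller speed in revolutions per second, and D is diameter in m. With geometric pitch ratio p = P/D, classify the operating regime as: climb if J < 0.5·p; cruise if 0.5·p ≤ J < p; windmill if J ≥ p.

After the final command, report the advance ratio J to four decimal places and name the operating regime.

J = 1.8312, regime = windmill

set_propeller: D = 0.249 m, P = 0.178 m (p = P/D = 0.714859); state ← (V=0, rpm=0)
throttle_to(6246): rpm ← 6246
set_airspeed(18.16): V ← 18.16 m/s
adjust_throttle(+705): rpm ← 6246 +705 = 6951
set_airspeed(73.29): V ← 73.29 m/s
adjust_airspeed(+1.05): V ← 73.29 +1.05 = 74.34 m/s
throttle_to(6954): rpm ← 6954
throttle_to(9782): rpm ← 9782
final state: V = 74.34 m/s, rpm = 9782 → n = rpm/60 = 163.033333 rev/s
J = V / (n·D) = 74.34 / (163.033333 × 0.249) = 1.831246
regime bands: climb J<0.3574 | cruise [0.3574, 0.7149) | windmill J≥0.7149
J = 1.8312 → windmill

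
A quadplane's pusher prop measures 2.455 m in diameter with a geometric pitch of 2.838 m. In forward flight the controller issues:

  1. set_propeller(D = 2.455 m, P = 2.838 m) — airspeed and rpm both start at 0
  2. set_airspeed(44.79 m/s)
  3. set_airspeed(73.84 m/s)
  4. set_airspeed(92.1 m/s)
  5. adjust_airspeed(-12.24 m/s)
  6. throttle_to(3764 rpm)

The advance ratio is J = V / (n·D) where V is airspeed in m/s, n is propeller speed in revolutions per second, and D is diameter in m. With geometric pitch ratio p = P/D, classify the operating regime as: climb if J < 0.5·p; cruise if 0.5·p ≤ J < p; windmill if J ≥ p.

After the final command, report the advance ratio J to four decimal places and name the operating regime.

J = 0.5185, regime = climb

set_propeller: D = 2.455 m, P = 2.838 m (p = P/D = 1.156008); state ← (V=0, rpm=0)
set_airspeed(44.79): V ← 44.79 m/s
set_airspeed(73.84): V ← 73.84 m/s
set_airspeed(92.1): V ← 92.1 m/s
adjust_airspeed(-12.24): V ← 92.1 -12.24 = 79.86 m/s
throttle_to(3764): rpm ← 3764
final state: V = 79.86 m/s, rpm = 3764 → n = rpm/60 = 62.733333 rev/s
J = V / (n·D) = 79.86 / (62.733333 × 2.455) = 0.518537
regime bands: climb J<0.5780 | cruise [0.5780, 1.1560) | windmill J≥1.1560
J = 0.5185 → climb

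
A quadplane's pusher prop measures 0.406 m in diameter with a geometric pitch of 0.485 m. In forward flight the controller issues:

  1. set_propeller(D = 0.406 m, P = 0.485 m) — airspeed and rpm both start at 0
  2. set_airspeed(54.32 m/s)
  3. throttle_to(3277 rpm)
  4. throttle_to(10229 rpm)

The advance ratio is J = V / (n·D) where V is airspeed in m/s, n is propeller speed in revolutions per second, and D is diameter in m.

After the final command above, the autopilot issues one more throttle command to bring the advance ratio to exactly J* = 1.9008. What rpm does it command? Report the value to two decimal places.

set_propeller: D = 0.406 m, P = 0.485 m (p = P/D = 1.194581); state ← (V=0, rpm=0)
set_airspeed(54.32): V ← 54.32 m/s
throttle_to(3277): rpm ← 3277
throttle_to(10229): rpm ← 10229
final state: V = 54.32 m/s, rpm = 10229 → n = rpm/60 = 170.483333 rev/s
target J* = 1.9008; solve J* = V/(n·D) for n: n = V/(J*·D) = 54.32/(1.9008 × 0.406) = 70.387786 rev/s
rpm = 60·n = 4223.267154

rpm = 4223.27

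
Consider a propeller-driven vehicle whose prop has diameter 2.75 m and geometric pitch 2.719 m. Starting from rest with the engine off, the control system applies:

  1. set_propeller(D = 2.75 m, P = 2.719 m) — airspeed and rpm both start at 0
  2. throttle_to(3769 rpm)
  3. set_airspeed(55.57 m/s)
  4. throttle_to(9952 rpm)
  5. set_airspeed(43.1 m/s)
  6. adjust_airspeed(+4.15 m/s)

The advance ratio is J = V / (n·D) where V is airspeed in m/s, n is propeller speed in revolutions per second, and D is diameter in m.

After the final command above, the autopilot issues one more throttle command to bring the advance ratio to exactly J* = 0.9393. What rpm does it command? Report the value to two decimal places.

rpm = 1097.53

set_propeller: D = 2.75 m, P = 2.719 m (p = P/D = 0.988727); state ← (V=0, rpm=0)
throttle_to(3769): rpm ← 3769
set_airspeed(55.57): V ← 55.57 m/s
throttle_to(9952): rpm ← 9952
set_airspeed(43.1): V ← 43.1 m/s
adjust_airspeed(+4.15): V ← 43.1 +4.15 = 47.25 m/s
final state: V = 47.25 m/s, rpm = 9952 → n = rpm/60 = 165.866667 rev/s
target J* = 0.9393; solve J* = V/(n·D) for n: n = V/(J*·D) = 47.25/(0.9393 × 2.75) = 18.292152 rev/s
rpm = 60·n = 1097.529108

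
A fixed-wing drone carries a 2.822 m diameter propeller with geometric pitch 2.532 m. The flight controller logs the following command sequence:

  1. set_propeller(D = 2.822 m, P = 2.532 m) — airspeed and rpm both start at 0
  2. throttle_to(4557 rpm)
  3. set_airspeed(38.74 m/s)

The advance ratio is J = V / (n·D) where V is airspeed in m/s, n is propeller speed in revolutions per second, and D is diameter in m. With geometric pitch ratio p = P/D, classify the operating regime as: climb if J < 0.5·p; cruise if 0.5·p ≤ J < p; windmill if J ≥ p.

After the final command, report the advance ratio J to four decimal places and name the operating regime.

J = 0.1807, regime = climb

set_propeller: D = 2.822 m, P = 2.532 m (p = P/D = 0.897236); state ← (V=0, rpm=0)
throttle_to(4557): rpm ← 4557
set_airspeed(38.74): V ← 38.74 m/s
final state: V = 38.74 m/s, rpm = 4557 → n = rpm/60 = 75.950000 rev/s
J = V / (n·D) = 38.74 / (75.950000 × 2.822) = 0.180749
regime bands: climb J<0.4486 | cruise [0.4486, 0.8972) | windmill J≥0.8972
J = 0.1807 → climb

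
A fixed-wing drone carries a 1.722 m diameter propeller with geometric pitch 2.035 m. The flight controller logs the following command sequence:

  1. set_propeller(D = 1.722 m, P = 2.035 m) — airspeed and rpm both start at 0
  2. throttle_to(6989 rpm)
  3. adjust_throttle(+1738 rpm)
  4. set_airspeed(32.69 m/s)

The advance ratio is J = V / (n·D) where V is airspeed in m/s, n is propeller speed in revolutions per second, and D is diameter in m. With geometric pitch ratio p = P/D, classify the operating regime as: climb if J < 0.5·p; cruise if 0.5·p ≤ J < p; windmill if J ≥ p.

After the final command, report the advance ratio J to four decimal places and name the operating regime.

set_propeller: D = 1.722 m, P = 2.035 m (p = P/D = 1.181765); state ← (V=0, rpm=0)
throttle_to(6989): rpm ← 6989
adjust_throttle(+1738): rpm ← 6989 +1738 = 8727
set_airspeed(32.69): V ← 32.69 m/s
final state: V = 32.69 m/s, rpm = 8727 → n = rpm/60 = 145.450000 rev/s
J = V / (n·D) = 32.69 / (145.450000 × 1.722) = 0.130517
regime bands: climb J<0.5909 | cruise [0.5909, 1.1818) | windmill J≥1.1818
J = 0.1305 → climb

J = 0.1305, regime = climb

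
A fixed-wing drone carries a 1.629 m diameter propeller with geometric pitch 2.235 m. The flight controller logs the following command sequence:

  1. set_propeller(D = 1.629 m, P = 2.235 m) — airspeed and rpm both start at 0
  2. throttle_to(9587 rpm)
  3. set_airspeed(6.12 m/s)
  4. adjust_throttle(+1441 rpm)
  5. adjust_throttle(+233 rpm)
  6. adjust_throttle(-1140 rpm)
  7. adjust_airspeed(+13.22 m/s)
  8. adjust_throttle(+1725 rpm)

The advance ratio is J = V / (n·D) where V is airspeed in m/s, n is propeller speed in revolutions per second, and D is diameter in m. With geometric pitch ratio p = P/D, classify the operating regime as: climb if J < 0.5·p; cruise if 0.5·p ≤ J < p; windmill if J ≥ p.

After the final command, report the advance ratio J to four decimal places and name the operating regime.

J = 0.0601, regime = climb

set_propeller: D = 1.629 m, P = 2.235 m (p = P/D = 1.372007); state ← (V=0, rpm=0)
throttle_to(9587): rpm ← 9587
set_airspeed(6.12): V ← 6.12 m/s
adjust_throttle(+1441): rpm ← 9587 +1441 = 11028
adjust_throttle(+233): rpm ← 11028 +233 = 11261
adjust_throttle(-1140): rpm ← 11261 -1140 = 10121
adjust_airspeed(+13.22): V ← 6.12 +13.22 = 19.34 m/s
adjust_throttle(+1725): rpm ← 10121 +1725 = 11846
final state: V = 19.34 m/s, rpm = 11846 → n = rpm/60 = 197.433333 rev/s
J = V / (n·D) = 19.34 / (197.433333 × 1.629) = 0.060133
regime bands: climb J<0.6860 | cruise [0.6860, 1.3720) | windmill J≥1.3720
J = 0.0601 → climb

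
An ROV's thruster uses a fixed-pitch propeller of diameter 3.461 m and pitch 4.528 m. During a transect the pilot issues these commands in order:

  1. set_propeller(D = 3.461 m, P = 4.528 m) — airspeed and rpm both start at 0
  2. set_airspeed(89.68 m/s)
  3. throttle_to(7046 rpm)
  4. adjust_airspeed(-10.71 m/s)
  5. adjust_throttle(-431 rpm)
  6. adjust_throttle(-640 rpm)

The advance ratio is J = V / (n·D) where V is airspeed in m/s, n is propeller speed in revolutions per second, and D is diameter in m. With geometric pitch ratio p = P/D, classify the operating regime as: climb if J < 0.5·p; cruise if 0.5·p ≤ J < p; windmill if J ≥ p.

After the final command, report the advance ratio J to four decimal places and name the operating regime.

J = 0.2291, regime = climb

set_propeller: D = 3.461 m, P = 4.528 m (p = P/D = 1.308292); state ← (V=0, rpm=0)
set_airspeed(89.68): V ← 89.68 m/s
throttle_to(7046): rpm ← 7046
adjust_airspeed(-10.71): V ← 89.68 -10.71 = 78.97 m/s
adjust_throttle(-431): rpm ← 7046 -431 = 6615
adjust_throttle(-640): rpm ← 6615 -640 = 5975
final state: V = 78.97 m/s, rpm = 5975 → n = rpm/60 = 99.583333 rev/s
J = V / (n·D) = 78.97 / (99.583333 × 3.461) = 0.229126
regime bands: climb J<0.6541 | cruise [0.6541, 1.3083) | windmill J≥1.3083
J = 0.2291 → climb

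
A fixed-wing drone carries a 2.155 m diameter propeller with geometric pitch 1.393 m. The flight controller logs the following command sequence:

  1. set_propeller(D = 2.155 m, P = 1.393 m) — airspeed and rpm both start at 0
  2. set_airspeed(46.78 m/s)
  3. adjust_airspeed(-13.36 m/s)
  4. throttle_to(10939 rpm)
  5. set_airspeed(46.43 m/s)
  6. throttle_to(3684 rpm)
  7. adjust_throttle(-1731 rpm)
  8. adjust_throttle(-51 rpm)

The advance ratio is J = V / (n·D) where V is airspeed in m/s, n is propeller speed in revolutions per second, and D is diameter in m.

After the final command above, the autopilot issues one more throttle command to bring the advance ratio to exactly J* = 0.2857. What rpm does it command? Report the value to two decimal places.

set_propeller: D = 2.155 m, P = 1.393 m (p = P/D = 0.646404); state ← (V=0, rpm=0)
set_airspeed(46.78): V ← 46.78 m/s
adjust_airspeed(-13.36): V ← 46.78 -13.36 = 33.42 m/s
throttle_to(10939): rpm ← 10939
set_airspeed(46.43): V ← 46.43 m/s
throttle_to(3684): rpm ← 3684
adjust_throttle(-1731): rpm ← 3684 -1731 = 1953
adjust_throttle(-51): rpm ← 1953 -51 = 1902
final state: V = 46.43 m/s, rpm = 1902 → n = rpm/60 = 31.700000 rev/s
target J* = 0.2857; solve J* = V/(n·D) for n: n = V/(J*·D) = 46.43/(0.2857 × 2.155) = 75.412123 rev/s
rpm = 60·n = 4524.727396

rpm = 4524.73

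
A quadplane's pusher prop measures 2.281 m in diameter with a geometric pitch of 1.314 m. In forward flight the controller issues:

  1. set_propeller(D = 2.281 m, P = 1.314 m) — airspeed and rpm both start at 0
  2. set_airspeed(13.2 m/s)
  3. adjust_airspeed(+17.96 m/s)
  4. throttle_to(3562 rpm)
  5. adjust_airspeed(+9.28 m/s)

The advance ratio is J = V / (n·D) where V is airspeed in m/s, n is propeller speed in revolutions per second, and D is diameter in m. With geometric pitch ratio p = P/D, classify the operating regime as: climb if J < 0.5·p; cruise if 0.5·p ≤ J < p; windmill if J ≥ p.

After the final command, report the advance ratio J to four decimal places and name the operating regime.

J = 0.2986, regime = cruise

set_propeller: D = 2.281 m, P = 1.314 m (p = P/D = 0.576063); state ← (V=0, rpm=0)
set_airspeed(13.2): V ← 13.2 m/s
adjust_airspeed(+17.96): V ← 13.2 +17.96 = 31.16 m/s
throttle_to(3562): rpm ← 3562
adjust_airspeed(+9.28): V ← 31.16 +9.28 = 40.44 m/s
final state: V = 40.44 m/s, rpm = 3562 → n = rpm/60 = 59.366667 rev/s
J = V / (n·D) = 40.44 / (59.366667 × 2.281) = 0.298637
regime bands: climb J<0.2880 | cruise [0.2880, 0.5761) | windmill J≥0.5761
J = 0.2986 → cruise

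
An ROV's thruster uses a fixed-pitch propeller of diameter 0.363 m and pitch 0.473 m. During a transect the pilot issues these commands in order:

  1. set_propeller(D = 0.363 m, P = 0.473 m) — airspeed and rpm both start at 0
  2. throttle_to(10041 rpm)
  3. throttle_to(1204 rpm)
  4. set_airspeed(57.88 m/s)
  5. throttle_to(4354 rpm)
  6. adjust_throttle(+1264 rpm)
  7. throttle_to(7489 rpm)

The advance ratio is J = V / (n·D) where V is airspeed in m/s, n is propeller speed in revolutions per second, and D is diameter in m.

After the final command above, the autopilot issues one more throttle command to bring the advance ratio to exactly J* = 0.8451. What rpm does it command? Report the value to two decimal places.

set_propeller: D = 0.363 m, P = 0.473 m (p = P/D = 1.303030); state ← (V=0, rpm=0)
throttle_to(10041): rpm ← 10041
throttle_to(1204): rpm ← 1204
set_airspeed(57.88): V ← 57.88 m/s
throttle_to(4354): rpm ← 4354
adjust_throttle(+1264): rpm ← 4354 +1264 = 5618
throttle_to(7489): rpm ← 7489
final state: V = 57.88 m/s, rpm = 7489 → n = rpm/60 = 124.816667 rev/s
target J* = 0.8451; solve J* = V/(n·D) for n: n = V/(J*·D) = 57.88/(0.8451 × 0.363) = 188.674755 rev/s
rpm = 60·n = 11320.485326

rpm = 11320.49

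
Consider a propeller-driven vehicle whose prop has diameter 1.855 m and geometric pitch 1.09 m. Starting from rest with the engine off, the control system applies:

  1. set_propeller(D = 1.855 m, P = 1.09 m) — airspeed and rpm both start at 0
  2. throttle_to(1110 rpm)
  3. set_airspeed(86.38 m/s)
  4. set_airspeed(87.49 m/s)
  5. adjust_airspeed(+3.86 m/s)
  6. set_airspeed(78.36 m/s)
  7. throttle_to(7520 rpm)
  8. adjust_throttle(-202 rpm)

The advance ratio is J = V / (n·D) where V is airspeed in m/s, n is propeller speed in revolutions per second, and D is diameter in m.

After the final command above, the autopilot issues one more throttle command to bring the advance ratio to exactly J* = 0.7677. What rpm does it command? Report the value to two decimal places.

set_propeller: D = 1.855 m, P = 1.09 m (p = P/D = 0.587601); state ← (V=0, rpm=0)
throttle_to(1110): rpm ← 1110
set_airspeed(86.38): V ← 86.38 m/s
set_airspeed(87.49): V ← 87.49 m/s
adjust_airspeed(+3.86): V ← 87.49 +3.86 = 91.35 m/s
set_airspeed(78.36): V ← 78.36 m/s
throttle_to(7520): rpm ← 7520
adjust_throttle(-202): rpm ← 7520 -202 = 7318
final state: V = 78.36 m/s, rpm = 7318 → n = rpm/60 = 121.966667 rev/s
target J* = 0.7677; solve J* = V/(n·D) for n: n = V/(J*·D) = 78.36/(0.7677 × 1.855) = 55.024863 rev/s
rpm = 60·n = 3301.491802

rpm = 3301.49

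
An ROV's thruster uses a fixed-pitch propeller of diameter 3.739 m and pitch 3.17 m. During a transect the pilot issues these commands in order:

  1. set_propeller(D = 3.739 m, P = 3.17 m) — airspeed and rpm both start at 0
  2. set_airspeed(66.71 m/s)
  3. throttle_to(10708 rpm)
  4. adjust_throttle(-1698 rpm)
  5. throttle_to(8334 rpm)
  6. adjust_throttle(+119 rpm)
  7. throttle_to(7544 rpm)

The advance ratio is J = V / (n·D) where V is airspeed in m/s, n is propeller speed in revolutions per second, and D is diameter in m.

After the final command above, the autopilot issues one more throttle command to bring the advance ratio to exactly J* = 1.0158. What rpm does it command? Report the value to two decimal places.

rpm = 1053.85

set_propeller: D = 3.739 m, P = 3.17 m (p = P/D = 0.847820); state ← (V=0, rpm=0)
set_airspeed(66.71): V ← 66.71 m/s
throttle_to(10708): rpm ← 10708
adjust_throttle(-1698): rpm ← 10708 -1698 = 9010
throttle_to(8334): rpm ← 8334
adjust_throttle(+119): rpm ← 8334 +119 = 8453
throttle_to(7544): rpm ← 7544
final state: V = 66.71 m/s, rpm = 7544 → n = rpm/60 = 125.733333 rev/s
target J* = 1.0158; solve J* = V/(n·D) for n: n = V/(J*·D) = 66.71/(1.0158 × 3.739) = 17.564155 rev/s
rpm = 60·n = 1053.849315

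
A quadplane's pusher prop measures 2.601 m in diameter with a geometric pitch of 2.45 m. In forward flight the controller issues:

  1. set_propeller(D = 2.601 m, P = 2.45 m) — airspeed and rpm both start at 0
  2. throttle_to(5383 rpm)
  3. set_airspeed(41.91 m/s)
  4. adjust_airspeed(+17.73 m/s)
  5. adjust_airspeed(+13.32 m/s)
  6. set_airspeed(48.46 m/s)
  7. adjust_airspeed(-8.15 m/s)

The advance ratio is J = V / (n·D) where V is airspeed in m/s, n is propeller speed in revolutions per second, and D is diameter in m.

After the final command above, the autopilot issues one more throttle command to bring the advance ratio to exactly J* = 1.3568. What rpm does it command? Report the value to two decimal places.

rpm = 685.34

set_propeller: D = 2.601 m, P = 2.45 m (p = P/D = 0.941945); state ← (V=0, rpm=0)
throttle_to(5383): rpm ← 5383
set_airspeed(41.91): V ← 41.91 m/s
adjust_airspeed(+17.73): V ← 41.91 +17.73 = 59.64 m/s
adjust_airspeed(+13.32): V ← 59.64 +13.32 = 72.96 m/s
set_airspeed(48.46): V ← 48.46 m/s
adjust_airspeed(-8.15): V ← 48.46 -8.15 = 40.31 m/s
final state: V = 40.31 m/s, rpm = 5383 → n = rpm/60 = 89.716667 rev/s
target J* = 1.3568; solve J* = V/(n·D) for n: n = V/(J*·D) = 40.31/(1.3568 × 2.601) = 11.422380 rev/s
rpm = 60·n = 685.342811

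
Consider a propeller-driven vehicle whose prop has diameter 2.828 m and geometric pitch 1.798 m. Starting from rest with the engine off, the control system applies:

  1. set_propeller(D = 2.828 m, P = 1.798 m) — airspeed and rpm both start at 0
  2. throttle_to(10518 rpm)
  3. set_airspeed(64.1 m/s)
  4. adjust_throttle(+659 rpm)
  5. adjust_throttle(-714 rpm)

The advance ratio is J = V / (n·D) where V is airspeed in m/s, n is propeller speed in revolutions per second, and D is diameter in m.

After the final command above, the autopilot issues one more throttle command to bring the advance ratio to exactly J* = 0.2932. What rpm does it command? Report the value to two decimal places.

rpm = 4638.38

set_propeller: D = 2.828 m, P = 1.798 m (p = P/D = 0.635785); state ← (V=0, rpm=0)
throttle_to(10518): rpm ← 10518
set_airspeed(64.1): V ← 64.1 m/s
adjust_throttle(+659): rpm ← 10518 +659 = 11177
adjust_throttle(-714): rpm ← 11177 -714 = 10463
final state: V = 64.1 m/s, rpm = 10463 → n = rpm/60 = 174.383333 rev/s
target J* = 0.2932; solve J* = V/(n·D) for n: n = V/(J*·D) = 64.1/(0.2932 × 2.828) = 77.306259 rev/s
rpm = 60·n = 4638.375551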